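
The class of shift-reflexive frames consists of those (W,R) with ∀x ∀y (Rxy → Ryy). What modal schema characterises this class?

The condition is shift-reflexivity. The T□ schema □(□s → s) defines it.

□(□s → s)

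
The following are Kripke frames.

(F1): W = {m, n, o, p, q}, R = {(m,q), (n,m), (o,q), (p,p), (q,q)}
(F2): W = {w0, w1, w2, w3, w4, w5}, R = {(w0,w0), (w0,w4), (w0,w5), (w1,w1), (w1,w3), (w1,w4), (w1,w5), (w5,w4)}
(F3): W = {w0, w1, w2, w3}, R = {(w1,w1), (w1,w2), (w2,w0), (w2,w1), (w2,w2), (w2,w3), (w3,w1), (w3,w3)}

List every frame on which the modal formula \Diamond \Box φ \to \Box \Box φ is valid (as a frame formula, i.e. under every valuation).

This is the axiom for a generalized confluence (Geach) condition; its first-order frame correspondent is \forall x \forall y \forall z ((xRy \wedge x R^2 z) \to \exists w (yRw \wedge z = w)).
(F1): satisfies the condition.
(F2): fails — w0Rw4, w0R²w0 but no w with w4Rw and w0=w.
(F3): fails — w1Rw1, w1R²w0 but no w with w1Rw and w0=w.
Valid on: (F1).

(F1)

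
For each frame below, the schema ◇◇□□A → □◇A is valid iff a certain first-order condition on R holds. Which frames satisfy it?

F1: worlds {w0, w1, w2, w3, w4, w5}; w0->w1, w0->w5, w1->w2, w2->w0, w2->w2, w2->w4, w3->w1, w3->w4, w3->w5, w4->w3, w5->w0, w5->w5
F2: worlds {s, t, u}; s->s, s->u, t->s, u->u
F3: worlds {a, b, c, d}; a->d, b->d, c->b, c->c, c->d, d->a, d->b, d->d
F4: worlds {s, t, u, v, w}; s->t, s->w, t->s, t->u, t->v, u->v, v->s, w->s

F2, F3

This is the axiom for a generalized confluence (Geach) condition; its first-order frame correspondent is ∀x ∀y ∀z ((xR²y ∧ xRz) → ∃w (yR²w ∧ zRw)).
F1: fails — w0R²w5, w0Rw1 but no w with w5R²w and w1Rw.
F2: satisfies the condition.
F3: satisfies the condition.
F4: fails — sR²v, sRt but no w* with vR²w* and tRw*.
Valid on: F2, F3.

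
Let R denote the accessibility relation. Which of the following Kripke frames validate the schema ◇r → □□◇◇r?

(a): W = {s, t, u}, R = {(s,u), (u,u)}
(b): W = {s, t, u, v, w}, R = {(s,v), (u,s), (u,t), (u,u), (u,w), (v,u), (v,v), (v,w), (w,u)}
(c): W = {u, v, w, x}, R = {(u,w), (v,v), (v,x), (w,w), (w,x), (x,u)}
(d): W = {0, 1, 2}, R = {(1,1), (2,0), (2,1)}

Frame correspondent (Sahlqvist): ∀x ∀y ∀z ((xRy ∧ xR²z) → ∃w (y = w ∧ zR²w)) — i.e. a generalized confluence (Geach) condition.
(a): satisfies the condition.
(b): fails — sRv, sR²w but no w* with v=w* and wR²w*.
(c): fails — vRv, vR²u but no t with v=t and uR²t.
(d): fails — 2R0, 2R²1 but no w with 0=w and 1R²w.
Valid on: (a).

(a)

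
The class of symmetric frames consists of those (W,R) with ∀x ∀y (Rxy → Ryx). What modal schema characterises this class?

This is symmetry; the standard corresponding axiom is B: q → □◇q.
Suppose q→□◇q is valid. Take Rxy and set V(q)={x}. Then q at x, so □◇q at x, so ◇q at y, so some z with Ryz has q; z=x, i.e. Ryx.

q → □◇q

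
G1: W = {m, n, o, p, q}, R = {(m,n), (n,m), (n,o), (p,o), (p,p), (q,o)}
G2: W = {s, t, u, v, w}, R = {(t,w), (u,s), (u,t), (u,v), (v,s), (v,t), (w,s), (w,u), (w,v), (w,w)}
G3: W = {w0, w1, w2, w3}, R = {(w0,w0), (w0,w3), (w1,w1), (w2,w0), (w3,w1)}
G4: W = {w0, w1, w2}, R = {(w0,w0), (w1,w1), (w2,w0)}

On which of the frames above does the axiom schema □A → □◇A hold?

The schema corresponds to a generalized confluence (Geach) condition: ∀x ∀z (xRz → ∃w (xRw ∧ zRw)).
G1: fails — mRn but no w with mRw and nRw.
G2: fails — uRs but no w* with uRw* and sRw*.
G3: fails — w0Rw3 but no w with w0Rw and w3Rw.
G4: holds.

G4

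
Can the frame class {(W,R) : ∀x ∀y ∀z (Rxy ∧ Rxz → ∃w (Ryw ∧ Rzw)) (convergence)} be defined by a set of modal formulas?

Definable; ◇□r → □◇r defines it

The condition is convergence. A defining modal formula is ◇□r → □◇r.
Suppose ◇□r→□◇r is valid. Take Rxy, Rxz and set V(r)={w : Ryw}. Then □r at y so ◇□r at x, so □◇r at x, so ◇r at z, giving w with Rzw and Ryw.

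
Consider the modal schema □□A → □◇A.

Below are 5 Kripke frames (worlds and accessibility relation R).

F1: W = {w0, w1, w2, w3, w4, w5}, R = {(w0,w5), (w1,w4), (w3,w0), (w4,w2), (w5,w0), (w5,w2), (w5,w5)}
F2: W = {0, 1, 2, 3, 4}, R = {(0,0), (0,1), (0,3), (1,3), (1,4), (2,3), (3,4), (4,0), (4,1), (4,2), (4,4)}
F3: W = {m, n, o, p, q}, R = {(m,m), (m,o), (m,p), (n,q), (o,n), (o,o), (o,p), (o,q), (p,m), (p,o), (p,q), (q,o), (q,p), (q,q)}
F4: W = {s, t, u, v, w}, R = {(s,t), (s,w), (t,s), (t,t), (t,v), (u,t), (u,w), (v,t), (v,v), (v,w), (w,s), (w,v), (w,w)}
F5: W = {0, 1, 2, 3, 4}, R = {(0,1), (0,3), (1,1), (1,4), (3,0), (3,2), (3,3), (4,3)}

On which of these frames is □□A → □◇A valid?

Frame correspondent (Sahlqvist): ∀x ∀z (xRz → ∃w (xR²w ∧ zRw)) — i.e. a generalized confluence (Geach) condition.
F1: fails — w4Rw2 but no w with w4R²w and w2Rw.
F2: condition met.
F3: condition met.
F4: condition met.
F5: fails — 3R2 but no w with 3R²w and 2Rw.
Valid on: F2, F3, F4.

F2, F3, F4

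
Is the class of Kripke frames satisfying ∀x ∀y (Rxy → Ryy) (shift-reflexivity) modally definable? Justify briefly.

Yes, by □(□q → q)

The condition is shift-reflexivity. A defining modal formula is □(□q → q).
Suppose □(□q→q) is valid. Take Rxy and set V(q)={w : Ryw}. Then at y, □q holds; since □(□q→q) at x, □q→q at y, so q at y, i.e. Ryy.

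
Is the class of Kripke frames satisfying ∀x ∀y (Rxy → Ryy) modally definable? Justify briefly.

Yes — defined by □(□p → p)

Yes: it is shift-reflexivity, defined by the T□ schema □(□p → p).
Suppose □(□p→p) is valid. Take Rxy and set V(p)={w : Ryw}. Then at y, □p holds; since □(□p→p) at x, □p→p at y, so p at y, i.e. Ryy.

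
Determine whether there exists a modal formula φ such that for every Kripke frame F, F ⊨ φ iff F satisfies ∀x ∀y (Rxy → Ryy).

This is a Sahlqvist condition; the T□ axiom □(□r → r) defines it.
Suppose □(□r→r) is valid. Take Rxy and set V(r)={w : Ryw}. Then at y, □r holds; since □(□r→r) at x, □r→r at y, so r at y, i.e. Ryy.

Yes, by □(□r → r)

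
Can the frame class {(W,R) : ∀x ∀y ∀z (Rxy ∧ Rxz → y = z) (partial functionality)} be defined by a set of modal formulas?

This is a Sahlqvist condition; the CD axiom ◇r → □r defines it.
Suppose ◇r→□r is valid. Take Rxy, Rxz and set V(r)={y}. Then ◇r at x, so □r at x, so r at z, i.e. z=y.

Yes — defined by ◇r → □r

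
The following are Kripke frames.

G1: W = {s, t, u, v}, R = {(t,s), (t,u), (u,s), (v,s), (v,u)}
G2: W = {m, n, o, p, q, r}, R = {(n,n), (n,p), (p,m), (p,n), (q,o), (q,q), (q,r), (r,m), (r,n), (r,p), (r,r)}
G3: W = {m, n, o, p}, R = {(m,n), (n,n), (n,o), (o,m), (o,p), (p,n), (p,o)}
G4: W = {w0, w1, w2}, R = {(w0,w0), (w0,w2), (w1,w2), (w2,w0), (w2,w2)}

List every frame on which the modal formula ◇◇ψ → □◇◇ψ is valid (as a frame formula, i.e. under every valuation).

This is the axiom for a generalized confluence (Geach) condition; its first-order frame correspondent is ∀x ∀y ∀z ((xR²y ∧ xRz) → ∃w (y = w ∧ zR²w)).
G1: fails — tR²s, tRs but no w with s=w and sR²w.
G2: fails — nR²m, nRp but no w with m=w and pR²w.
G3: fails — nR²m, nRo but no w with m=w and oR²w.
G4: condition met.

G4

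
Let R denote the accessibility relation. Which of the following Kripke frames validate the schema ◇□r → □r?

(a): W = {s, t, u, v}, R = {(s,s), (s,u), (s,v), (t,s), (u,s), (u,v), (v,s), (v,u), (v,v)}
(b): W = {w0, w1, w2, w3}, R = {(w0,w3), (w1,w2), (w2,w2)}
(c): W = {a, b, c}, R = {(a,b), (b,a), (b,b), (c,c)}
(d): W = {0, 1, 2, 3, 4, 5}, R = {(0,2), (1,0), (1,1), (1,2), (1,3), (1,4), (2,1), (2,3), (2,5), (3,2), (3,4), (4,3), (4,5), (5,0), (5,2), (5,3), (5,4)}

The schema corresponds to the Euclidean property: ∀x ∀y ∀z (Rxy ∧ Rxz → Ryz).
(a): fails — Rsu and Rsu but not Ruu.
(b): fails — Rw0w3 and Rw0w3 but not Rw3w3.
(c): fails — Rba and Rba but not Raa.
(d): fails — R02 and R02 but not R22.

none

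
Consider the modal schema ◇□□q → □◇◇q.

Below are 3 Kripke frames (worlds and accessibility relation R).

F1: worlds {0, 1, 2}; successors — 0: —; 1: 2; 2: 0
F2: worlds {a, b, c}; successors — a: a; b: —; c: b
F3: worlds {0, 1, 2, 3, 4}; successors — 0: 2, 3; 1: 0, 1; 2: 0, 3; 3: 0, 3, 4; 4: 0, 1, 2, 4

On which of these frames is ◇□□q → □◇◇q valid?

F3

The schema corresponds to a generalized confluence (Geach) condition: ∀x ∀y ∀z ((xRy ∧ xRz) → ∃w (yR²w ∧ zR²w)).
F1: fails — 1R2, 1R2 but no w with 2R²w and 2R²w.
F2: fails — cRb, cRb but no w with bR²w and bR²w.
F3: satisfies the condition.
Valid on: F3.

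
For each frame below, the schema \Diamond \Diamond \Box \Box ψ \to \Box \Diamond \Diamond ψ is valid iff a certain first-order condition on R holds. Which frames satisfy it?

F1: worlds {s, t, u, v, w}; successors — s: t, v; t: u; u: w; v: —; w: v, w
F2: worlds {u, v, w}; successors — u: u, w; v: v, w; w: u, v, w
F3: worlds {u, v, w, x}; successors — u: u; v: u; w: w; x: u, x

F2, F3

The schema corresponds to a generalized confluence (Geach) condition: \forall x \forall y \forall z ((x R^2 y \wedge xRz) \to \exists w (y R^2 w \wedge z R^2 w)).
F1: fails — sR²u, sRv but no w* with uR²w* and vR²w*.
F2: holds.
F3: holds.
Valid on: F2, F3.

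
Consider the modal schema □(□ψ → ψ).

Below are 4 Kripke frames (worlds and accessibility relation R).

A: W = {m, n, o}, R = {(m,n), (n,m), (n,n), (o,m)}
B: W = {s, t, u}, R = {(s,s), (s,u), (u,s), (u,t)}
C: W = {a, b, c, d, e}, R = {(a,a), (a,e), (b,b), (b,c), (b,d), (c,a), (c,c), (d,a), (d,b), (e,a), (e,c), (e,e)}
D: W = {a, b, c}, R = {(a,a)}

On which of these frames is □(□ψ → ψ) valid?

D

The schema corresponds to shift-reflexivity: ∀x ∀y (Rxy → Ryy).
A: fails — Rnm but not Rmm.
B: fails — Rsu but not Ruu.
C: fails — Rbd but not Rdd.
D: satisfies the condition.
Valid on: D.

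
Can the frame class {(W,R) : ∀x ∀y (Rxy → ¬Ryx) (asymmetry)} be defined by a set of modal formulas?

Not definable by any modal formula

Modal frame validity is preserved under surjective bounded morphisms.
The 3-cycle (worlds s,t,u with s→t→u→s) is asymmetric. Mapping every world to a single reflexive point • is a surjective bounded morphism, and the reflexive point is not asymmetric (R•• but asymmetry requires ¬R••).
So no modal formula (or set of formulas) defines exactly the asymmetric frames.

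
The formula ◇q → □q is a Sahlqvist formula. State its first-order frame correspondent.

Suppose ◇q→□q is valid. Take Rxy, Rxz and set V(q)={y}. Then ◇q at x, so □q at x, so q at z, i.e. z=y.

Partial functionality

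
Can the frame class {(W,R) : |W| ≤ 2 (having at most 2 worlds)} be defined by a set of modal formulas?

Not definable by any modal formula

If a class were modally definable it would be closed under disjoint unions (Goldblatt–Thomason).
Any modal formula valid on each of 3 disjoint one-world frames is valid on their disjoint union (validity is preserved under disjoint unions). Each one-world frame has |W|=1≤2, but the union has |W|=3.
So no modal formula (or set of formulas) defines exactly the |W|≤2 frames.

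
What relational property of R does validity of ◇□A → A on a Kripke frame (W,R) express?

Symmetry

This is a form of the B axiom.
It corresponds to symmetry: ∀x ∀y (Rxy → Ryx).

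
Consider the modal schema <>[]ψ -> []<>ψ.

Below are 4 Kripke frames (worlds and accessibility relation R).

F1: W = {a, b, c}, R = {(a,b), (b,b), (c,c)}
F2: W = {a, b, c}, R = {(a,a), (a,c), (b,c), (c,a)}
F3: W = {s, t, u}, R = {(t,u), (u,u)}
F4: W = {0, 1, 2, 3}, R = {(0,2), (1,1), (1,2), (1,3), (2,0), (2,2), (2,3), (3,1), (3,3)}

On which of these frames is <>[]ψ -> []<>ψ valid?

This is the axiom for convergence; its first-order frame correspondent is forall x forall y forall z (Rxy & Rxz -> exists w (Ryw & Rzw)).
F1: ✓.
F2: ✓.
F3: ✓.
F4: fails — R23 and R20 but 3 and 0 have no common successor.

F1, F2, F3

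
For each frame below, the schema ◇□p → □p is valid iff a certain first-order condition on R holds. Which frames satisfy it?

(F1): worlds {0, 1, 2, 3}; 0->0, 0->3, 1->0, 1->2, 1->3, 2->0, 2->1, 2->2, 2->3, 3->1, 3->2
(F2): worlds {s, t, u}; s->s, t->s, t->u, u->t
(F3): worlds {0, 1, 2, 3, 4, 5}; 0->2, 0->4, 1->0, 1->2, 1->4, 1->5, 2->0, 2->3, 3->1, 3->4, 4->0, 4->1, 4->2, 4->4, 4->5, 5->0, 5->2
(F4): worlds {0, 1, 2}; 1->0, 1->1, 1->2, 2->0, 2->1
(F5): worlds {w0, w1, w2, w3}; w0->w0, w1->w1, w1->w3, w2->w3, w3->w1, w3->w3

The schema corresponds to the Euclidean property: ∀x ∀y ∀z (Rxy ∧ Rxz → Ryz).
(F1): fails — R03 and R00 but not R30.
(F2): fails — Rts and Rtu but not Rsu.
(F3): fails — R02 and R02 but not R22.
(F4): fails — R10 and R10 but not R00.
(F5): satisfies the condition.

(F5)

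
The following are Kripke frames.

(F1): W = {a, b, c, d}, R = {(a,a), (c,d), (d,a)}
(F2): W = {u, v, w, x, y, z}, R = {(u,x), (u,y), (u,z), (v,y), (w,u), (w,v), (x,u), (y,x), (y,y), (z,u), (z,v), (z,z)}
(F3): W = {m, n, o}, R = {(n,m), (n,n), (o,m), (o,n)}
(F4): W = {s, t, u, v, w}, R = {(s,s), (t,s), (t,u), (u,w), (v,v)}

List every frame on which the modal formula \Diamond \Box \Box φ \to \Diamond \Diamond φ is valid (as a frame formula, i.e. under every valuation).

Frame correspondent (Sahlqvist): \forall x \forall y (xRy \to \exists w (y R^2 w \wedge x R^2 w)) — i.e. a generalized confluence (Geach) condition.
(F1): holds.
(F2): holds.
(F3): fails — nRm but no w with mR²w and nR²w.
(F4): fails — tRu but no w* with uR²w* and tR²w*.

(F1), (F2)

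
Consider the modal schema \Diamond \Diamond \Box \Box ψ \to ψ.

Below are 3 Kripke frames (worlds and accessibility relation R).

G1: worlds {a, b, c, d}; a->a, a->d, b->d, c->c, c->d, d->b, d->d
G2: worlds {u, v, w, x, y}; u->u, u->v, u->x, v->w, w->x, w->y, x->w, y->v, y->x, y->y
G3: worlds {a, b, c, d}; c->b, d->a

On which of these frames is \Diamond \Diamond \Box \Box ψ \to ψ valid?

G3

This is the axiom for a generalized confluence (Geach) condition; its first-order frame correspondent is \forall x \forall y (x R^2 y \to \exists w (y R^2 w \wedge x = w)).
G1: fails — aR²b but no w with bR²w and a=w.
G2: fails — uR²v but no t with vR²t and u=t.
G3: condition met.
Valid on: G3.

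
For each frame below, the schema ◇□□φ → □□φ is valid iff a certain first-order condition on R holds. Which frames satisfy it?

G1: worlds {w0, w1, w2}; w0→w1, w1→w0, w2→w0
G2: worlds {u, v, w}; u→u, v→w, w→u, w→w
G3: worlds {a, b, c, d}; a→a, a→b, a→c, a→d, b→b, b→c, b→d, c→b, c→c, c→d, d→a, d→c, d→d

G3

This is the axiom for a generalized confluence (Geach) condition; its first-order frame correspondent is ∀x ∀y ∀z ((xRy ∧ xR²z) → ∃w (yR²w ∧ z = w)).
G1: fails — w0Rw1, w0R²w0 but no w with w1R²w and w0=w.
G2: fails — wRu, wR²w but no t with uR²t and w=t.
G3: condition met.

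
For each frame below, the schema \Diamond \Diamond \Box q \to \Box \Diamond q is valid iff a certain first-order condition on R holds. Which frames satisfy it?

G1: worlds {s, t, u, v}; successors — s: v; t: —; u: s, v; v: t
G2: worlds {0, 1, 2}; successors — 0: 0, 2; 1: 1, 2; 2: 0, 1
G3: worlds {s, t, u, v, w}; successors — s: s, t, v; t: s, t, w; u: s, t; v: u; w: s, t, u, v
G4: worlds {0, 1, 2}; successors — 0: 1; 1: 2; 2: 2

G2, G4

Frame correspondent (Sahlqvist): \forall x \forall y \forall z ((x R^2 y \wedge xRz) \to \exists w (yRw \wedge zRw)) — i.e. a generalized confluence (Geach) condition.
G1: fails — sR²t, sRv but no w with tRw and vRw.
G2: satisfies the condition.
G3: fails — sR²s, sRv but no w* with sRw* and vRw*.
G4: satisfies the condition.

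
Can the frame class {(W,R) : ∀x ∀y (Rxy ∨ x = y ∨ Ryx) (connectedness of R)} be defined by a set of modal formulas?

No — not modally definable

Modal frame validity is preserved under disjoint unions.
Take 4 disjoint single-world reflexive frames: each is trivially connected, but their disjoint union has 4 worlds with no edge between distinct components, so it is not connected.
Hence connectedness of R is not modally definable.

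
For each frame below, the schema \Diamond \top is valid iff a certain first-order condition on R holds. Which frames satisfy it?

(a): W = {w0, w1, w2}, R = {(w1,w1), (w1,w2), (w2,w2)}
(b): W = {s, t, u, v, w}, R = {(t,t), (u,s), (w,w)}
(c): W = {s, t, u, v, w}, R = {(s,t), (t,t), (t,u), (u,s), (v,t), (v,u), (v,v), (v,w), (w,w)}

(c)

The schema corresponds to seriality: \forall x \exists y Rxy.
(a): fails — world w0 has no successor.
(b): fails — world s has no successor.
(c): ✓.
Valid on: (c).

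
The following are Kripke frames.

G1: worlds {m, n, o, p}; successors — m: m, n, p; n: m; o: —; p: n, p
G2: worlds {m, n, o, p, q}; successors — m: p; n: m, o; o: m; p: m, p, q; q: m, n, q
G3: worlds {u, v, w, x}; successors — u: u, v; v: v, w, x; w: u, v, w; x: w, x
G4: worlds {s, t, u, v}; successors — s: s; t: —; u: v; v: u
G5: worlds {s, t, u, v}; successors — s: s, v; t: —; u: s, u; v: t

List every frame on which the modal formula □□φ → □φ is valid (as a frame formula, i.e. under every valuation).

G1, G3

This is the axiom for density; its first-order frame correspondent is ∀x ∀y (Rxy → ∃z (Rxz ∧ Rzy)).
G1: satisfies the condition.
G2: fails — Rom but no z with Roz and Rzm.
G3: satisfies the condition.
G4: fails — Rvu but no z with Rvz and Rzu.
G5: fails — Rvt but no z with Rvz and Rzt.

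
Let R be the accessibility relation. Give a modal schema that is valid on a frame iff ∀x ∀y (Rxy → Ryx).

A defining formula is q → □◇q (the B axiom).
Suppose q→□◇q is valid. Take Rxy and set V(q)={x}. Then q at x, so □◇q at x, so ◇q at y, so some z with Ryz has q; z=x, i.e. Ryx.

q → □◇q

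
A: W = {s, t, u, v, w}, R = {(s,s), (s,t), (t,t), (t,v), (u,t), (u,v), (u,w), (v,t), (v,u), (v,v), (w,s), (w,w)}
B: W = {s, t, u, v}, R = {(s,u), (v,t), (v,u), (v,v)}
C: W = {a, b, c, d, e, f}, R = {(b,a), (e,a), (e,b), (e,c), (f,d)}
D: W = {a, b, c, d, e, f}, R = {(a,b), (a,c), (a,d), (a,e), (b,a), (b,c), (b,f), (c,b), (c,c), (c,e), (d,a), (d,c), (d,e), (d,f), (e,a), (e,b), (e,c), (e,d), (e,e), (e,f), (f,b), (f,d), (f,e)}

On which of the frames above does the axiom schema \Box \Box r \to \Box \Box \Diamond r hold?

Frame correspondent (Sahlqvist): \forall x \forall z (x R^2 z \to \exists w (x R^2 w \wedge zRw)) — i.e. a generalized confluence (Geach) condition.
A: satisfies the condition.
B: fails — vR²t but no w with vR²w and tRw.
C: fails — eR²a but no w with eR²w and aRw.
D: satisfies the condition.

A, D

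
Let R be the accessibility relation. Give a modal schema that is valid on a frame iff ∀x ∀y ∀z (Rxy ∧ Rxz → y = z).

This is partial functionality; the standard corresponding axiom is CD: ◇p → □p.
Suppose ◇p→□p is valid. Take Rxy, Rxz and set V(p)={y}. Then ◇p at x, so □p at x, so p at z, i.e. z=y.

◇p → □p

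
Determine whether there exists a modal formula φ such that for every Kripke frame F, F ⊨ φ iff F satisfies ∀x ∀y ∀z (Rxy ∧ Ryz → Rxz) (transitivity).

Definable; □r → □□r defines it

This is a Sahlqvist condition; the 4 axiom □r → □□r defines it.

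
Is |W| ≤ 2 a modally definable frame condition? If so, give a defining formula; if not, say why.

Any modally definable frame class is closed under disjoint unions.
Any modal formula valid on each of 3 disjoint one-world frames is valid on their disjoint union (validity is preserved under disjoint unions). Each one-world frame has |W|=1≤2, but the union has |W|=3.
Hence having at most 2 worlds is not modally definable.

Not modally definable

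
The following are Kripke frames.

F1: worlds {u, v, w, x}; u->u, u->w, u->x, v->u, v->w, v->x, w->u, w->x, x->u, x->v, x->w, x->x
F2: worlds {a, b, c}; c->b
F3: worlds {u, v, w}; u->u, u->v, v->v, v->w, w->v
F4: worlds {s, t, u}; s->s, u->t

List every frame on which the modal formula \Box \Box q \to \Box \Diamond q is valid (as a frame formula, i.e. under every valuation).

Frame correspondent (Sahlqvist): \forall x \forall z (xRz \to \exists w (x R^2 w \wedge zRw)) — i.e. a generalized confluence (Geach) condition.
F1: ✓.
F2: fails — cRb but no w with cR²w and bRw.
F3: ✓.
F4: fails — uRt but no w with uR²w and tRw.
Valid on: F1, F3.

F1, F3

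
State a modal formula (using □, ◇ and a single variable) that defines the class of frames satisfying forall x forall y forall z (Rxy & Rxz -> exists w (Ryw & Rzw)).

◇□ψ → □◇ψ

The condition is convergence. The .2 schema ◇□ψ → □◇ψ defines it.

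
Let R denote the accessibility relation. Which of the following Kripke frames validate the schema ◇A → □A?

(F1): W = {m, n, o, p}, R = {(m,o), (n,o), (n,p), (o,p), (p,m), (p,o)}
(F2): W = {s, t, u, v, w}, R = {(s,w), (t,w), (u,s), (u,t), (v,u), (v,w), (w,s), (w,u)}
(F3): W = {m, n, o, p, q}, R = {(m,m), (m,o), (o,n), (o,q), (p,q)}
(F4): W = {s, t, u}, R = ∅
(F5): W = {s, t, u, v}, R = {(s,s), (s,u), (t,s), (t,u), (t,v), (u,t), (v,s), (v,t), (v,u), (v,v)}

(F4)

This is the axiom for partial functionality; its first-order frame correspondent is ∀x ∀y ∀z (Rxy ∧ Rxz → y = z).
(F1): fails — n sees both o and p.
(F2): fails — u sees both s and t.
(F3): fails — m sees both m and o.
(F4): ✓.
(F5): fails — s sees both s and u.
Valid on: (F4).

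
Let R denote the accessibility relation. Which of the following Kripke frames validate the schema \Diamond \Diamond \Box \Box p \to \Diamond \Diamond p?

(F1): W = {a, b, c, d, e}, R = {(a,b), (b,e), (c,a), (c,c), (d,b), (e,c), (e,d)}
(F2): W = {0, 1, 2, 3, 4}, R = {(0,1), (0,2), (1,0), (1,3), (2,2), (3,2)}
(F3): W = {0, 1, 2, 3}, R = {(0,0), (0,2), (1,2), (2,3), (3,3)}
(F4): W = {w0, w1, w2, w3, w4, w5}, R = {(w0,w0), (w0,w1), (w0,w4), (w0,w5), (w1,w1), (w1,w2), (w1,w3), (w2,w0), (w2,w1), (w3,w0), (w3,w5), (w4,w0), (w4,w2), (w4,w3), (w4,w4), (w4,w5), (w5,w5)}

Frame correspondent (Sahlqvist): \forall x \forall y (x R^2 y \to \exists w (y R^2 w \wedge x R^2 w)) — i.e. a generalized confluence (Geach) condition.
(F1): fails — aR²e but no w with eR²w and aR²w.
(F2): ✓.
(F3): ✓.
(F4): ✓.
Valid on: (F2), (F3), (F4).

(F2), (F3), (F4)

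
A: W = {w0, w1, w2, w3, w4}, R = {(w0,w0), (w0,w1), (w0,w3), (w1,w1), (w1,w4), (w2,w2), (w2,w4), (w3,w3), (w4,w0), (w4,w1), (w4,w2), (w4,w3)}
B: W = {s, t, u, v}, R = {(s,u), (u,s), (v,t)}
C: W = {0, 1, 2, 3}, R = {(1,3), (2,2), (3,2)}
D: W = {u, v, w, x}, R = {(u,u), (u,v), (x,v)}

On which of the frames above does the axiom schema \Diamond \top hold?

The schema corresponds to seriality: \forall x \exists y Rxy.
A: holds.
B: fails — world t has no successor.
C: fails — world 0 has no successor.
D: fails — world v has no successor.

A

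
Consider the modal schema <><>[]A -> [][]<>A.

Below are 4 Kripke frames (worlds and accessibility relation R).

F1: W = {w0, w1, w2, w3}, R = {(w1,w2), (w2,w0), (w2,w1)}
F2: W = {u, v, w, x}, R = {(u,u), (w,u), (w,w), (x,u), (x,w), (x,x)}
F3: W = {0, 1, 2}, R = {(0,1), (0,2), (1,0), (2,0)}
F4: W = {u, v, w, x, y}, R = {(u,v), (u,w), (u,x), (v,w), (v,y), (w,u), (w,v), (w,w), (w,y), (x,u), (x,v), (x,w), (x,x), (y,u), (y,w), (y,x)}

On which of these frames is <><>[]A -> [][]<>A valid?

Frame correspondent (Sahlqvist): forall x forall y forall z ((x R^2 y & x R^2 z) -> exists w (yRw & zRw)) — i.e. a generalized confluence (Geach) condition.
F1: fails — w1R²w0, w1R²w0 but no w with w0Rw and w0Rw.
F2: satisfies the condition.
F3: satisfies the condition.
F4: satisfies the condition.
Valid on: F2, F3, F4.

F2, F3, F4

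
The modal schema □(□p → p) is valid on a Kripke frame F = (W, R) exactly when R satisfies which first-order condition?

Suppose □(□p→p) is valid. Take Rxy and set V(p)={w : Ryw}. Then at y, □p holds; since □(□p→p) at x, □p→p at y, so p at y, i.e. Ryy.

Shift-reflexivity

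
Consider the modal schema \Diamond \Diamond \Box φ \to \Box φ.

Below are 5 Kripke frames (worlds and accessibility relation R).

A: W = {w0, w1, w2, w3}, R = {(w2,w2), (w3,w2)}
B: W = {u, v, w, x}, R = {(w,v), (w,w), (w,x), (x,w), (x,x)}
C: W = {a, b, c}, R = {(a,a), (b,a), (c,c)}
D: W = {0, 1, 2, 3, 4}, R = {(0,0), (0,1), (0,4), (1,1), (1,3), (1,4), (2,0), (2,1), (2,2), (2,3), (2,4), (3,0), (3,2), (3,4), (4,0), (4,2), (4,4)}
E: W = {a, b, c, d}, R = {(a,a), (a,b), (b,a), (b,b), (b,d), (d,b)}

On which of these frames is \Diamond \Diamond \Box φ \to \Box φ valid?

The schema corresponds to a generalized confluence (Geach) condition: \forall x \forall y \forall z ((x R^2 y \wedge xRz) \to \exists w (yRw \wedge z = w)).
A: holds.
B: fails — wR²v, wRv but no t with vRt and v=t.
C: holds.
D: fails — 0R²1, 0R0 but no w with 1Rw and 0=w.
E: fails — aR²d, aRa but no w with dRw and a=w.
Valid on: A, C.

A, C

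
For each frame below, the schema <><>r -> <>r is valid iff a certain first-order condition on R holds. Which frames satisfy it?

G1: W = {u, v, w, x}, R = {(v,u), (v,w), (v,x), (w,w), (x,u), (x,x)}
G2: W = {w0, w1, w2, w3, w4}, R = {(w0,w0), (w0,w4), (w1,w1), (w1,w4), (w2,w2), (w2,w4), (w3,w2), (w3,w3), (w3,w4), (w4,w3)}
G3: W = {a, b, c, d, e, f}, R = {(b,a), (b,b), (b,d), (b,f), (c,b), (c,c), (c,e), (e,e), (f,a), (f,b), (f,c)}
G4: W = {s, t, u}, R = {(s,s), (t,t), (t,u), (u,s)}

Frame correspondent (Sahlqvist): forall x forall y forall z (Rxy & Ryz -> Rxz) — i.e. transitivity.
G1: satisfies the condition.
G2: fails — Rw0w4 and Rw4w3 but not Rw0w3.
G3: fails — Rbf and Rfc but not Rbc.
G4: fails — Rtu and Rus but not Rts.
Valid on: G1.

G1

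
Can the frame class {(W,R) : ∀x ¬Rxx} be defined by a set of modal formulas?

Any modally definable frame class is closed under surjective bounded morphisms.
The 4-cycle (worlds a,b,c,d with a→b→c→d→a) is irreflexive, and the map sending every world to a single reflexive point • is a surjective bounded morphism (forth: every edge maps to (•,•); back: every world has a successor). So any modal formula valid on the 4-cycle is also valid on the reflexive point, which is not irreflexive.
So the class is not modally definable.

No — not modally definable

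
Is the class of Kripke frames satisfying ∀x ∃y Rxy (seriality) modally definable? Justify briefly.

This is a Sahlqvist condition; the D axiom □p → ◇p defines it.
Suppose □p→◇p is valid. At any x set V(p)=W. Then □p at x, so ◇p at x, so x has a successor.

Definable; □p → ◇p defines it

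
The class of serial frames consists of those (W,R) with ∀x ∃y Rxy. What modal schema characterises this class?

This is seriality; the standard corresponding axiom is D: □p → ◇p.
Suppose □p→◇p is valid. At any x set V(p)=W. Then □p at x, so ◇p at x, so x has a successor.

□p → ◇p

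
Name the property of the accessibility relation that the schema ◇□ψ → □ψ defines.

This is frame-equivalent to ◇ψ → □◇ψ (substitute ¬ψ for ψ and contrapose).
Suppose ◇ψ→□◇ψ is valid. Take Rxy, Rxz and set V(ψ)={y}. Then ◇ψ at x, so □◇ψ at x, so ◇ψ at z, so some w with Rzw has ψ; w=y, i.e. Rzy. By symmetry of the argument, Ryz.

the Euclidean property: ∀x ∀y ∀z (Rxy ∧ Rxz → Ryz)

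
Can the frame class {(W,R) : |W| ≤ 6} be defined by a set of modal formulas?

Not modally definable

If a class were modally definable it would be closed under disjoint unions (Goldblatt–Thomason).
Any modal formula valid on each of 7 disjoint one-world frames is valid on their disjoint union (validity is preserved under disjoint unions). Each one-world frame has |W|=1≤6, but the union has |W|=7.
Hence having at most 6 worlds is not modally definable.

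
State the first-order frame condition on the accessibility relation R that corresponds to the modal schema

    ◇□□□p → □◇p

This is a Sahlqvist (Geach-type) schema ◇^1□^3p → □^1◇^1p.
First-order correspondent: ∀x ∀y ∀z ((xRy ∧ xRz) → ∃w (yR³w ∧ zRw)).

∀x ∀y ∀z ((xRy ∧ xRz) → ∃w (yR³w ∧ zRw))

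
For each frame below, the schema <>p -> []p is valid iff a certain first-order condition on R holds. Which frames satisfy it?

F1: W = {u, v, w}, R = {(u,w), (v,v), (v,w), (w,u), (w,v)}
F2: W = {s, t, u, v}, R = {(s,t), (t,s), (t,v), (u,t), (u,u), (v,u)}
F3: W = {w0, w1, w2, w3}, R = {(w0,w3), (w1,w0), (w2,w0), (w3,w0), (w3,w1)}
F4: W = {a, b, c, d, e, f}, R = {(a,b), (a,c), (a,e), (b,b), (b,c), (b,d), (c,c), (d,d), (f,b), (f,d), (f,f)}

none

The schema corresponds to partial functionality: forall x forall y forall z (Rxy & Rxz -> y = z).
F1: fails — v sees both v and w.
F2: fails — t sees both s and v.
F3: fails — w3 sees both w0 and w1.
F4: fails — a sees both b and c.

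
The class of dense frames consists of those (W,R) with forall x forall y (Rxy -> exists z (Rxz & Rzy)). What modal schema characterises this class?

The condition is density. The C4 schema □□ψ → □ψ defines it.
Suppose □□ψ→□ψ is valid. Take Rxy and set V(ψ)={w : xR²w}. Then □□ψ at x, so □ψ at x, so ψ at y, i.e. ∃z(Rxz∧Rzy).

□□ψ → □ψ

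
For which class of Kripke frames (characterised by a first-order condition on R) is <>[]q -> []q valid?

the Euclidean property

This schema is equivalent to the 5 axiom ◇q → □◇q.
Its frame correspondent is the Euclidean property — forall x forall y forall z (Rxy & Rxz -> Ryz).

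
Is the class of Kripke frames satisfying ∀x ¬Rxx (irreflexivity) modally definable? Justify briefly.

Any modally definable frame class is closed under surjective bounded morphisms.
The 3-cycle (worlds a,b,c with a→b→c→a) is irreflexive, and the map sending every world to a single reflexive point • is a surjective bounded morphism (forth: every edge maps to (•,•); back: every world has a successor). So any modal formula valid on the 3-cycle is also valid on the reflexive point, which is not irreflexive.
So no modal formula (or set of formulas) defines exactly the irreflexive frames.

Not modally definable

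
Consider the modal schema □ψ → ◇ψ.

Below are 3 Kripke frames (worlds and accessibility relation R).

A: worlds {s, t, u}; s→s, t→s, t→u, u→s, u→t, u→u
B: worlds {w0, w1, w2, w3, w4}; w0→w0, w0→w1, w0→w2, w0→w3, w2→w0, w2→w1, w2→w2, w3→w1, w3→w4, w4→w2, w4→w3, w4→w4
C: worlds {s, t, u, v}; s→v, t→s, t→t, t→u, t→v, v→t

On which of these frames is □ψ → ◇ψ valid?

A

This is the axiom for seriality; its first-order frame correspondent is ∀x ∃y Rxy.
A: satisfies the condition.
B: fails — world w1 has no successor.
C: fails — world u has no successor.
Valid on: A.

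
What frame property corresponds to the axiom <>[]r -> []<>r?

convergence

Suppose ◇□r→□◇r is valid. Take Rxy, Rxz and set V(r)={w : Ryw}. Then □r at y so ◇□r at x, so □◇r at x, so ◇r at z, giving w with Rzw and Ryw.
Conversely, on a frame with convergence the schema holds at every world under every valuation.
Frame condition: forall x forall y forall z (Rxy & Rxz -> exists w (Ryw & Rzw)).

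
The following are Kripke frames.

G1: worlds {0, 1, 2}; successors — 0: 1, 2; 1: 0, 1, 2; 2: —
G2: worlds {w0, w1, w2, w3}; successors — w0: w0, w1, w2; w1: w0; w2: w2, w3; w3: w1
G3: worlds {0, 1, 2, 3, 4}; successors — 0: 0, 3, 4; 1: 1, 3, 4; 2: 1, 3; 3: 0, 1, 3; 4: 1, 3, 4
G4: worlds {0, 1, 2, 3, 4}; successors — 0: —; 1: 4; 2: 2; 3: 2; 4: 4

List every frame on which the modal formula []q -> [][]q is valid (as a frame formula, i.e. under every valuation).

G4

Frame correspondent (Sahlqvist): forall x forall y forall z (Rxy & Ryz -> Rxz) — i.e. transitivity.
G1: fails — R01 and R10 but not R00.
G2: fails — Rw1w0 and Rw0w1 but not Rw1w1.
G3: fails — R31 and R14 but not R34.
G4: ✓.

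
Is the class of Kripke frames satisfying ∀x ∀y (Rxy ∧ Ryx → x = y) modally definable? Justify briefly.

Modal frame validity is preserved under surjective bounded morphisms.
The 8-cycle (worlds w0,w1,w2,w3,w4,w5,w6,w7 with w0→w1→w2→w3→w4→w5→w6→w7→w0) is antisymmetric. Sending even-indexed worlds to a and odd-indexed worlds to b is a surjective bounded morphism onto the two-world frame with a↔b, which is not antisymmetric.
So the class is not modally definable.

No — not modally definable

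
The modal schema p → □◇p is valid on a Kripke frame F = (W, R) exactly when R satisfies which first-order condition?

This is the B axiom.
It corresponds to symmetry: ∀x ∀y (Rxy → Ryx).

symmetry: ∀x ∀y (Rxy → Ryx)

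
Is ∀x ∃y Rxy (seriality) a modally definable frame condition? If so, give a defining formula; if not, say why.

Definable; □q → ◇q defines it

Yes: it is seriality, defined by the D schema □q → ◇q.
Suppose □q→◇q is valid. At any x set V(q)=W. Then □q at x, so ◇q at x, so x has a successor.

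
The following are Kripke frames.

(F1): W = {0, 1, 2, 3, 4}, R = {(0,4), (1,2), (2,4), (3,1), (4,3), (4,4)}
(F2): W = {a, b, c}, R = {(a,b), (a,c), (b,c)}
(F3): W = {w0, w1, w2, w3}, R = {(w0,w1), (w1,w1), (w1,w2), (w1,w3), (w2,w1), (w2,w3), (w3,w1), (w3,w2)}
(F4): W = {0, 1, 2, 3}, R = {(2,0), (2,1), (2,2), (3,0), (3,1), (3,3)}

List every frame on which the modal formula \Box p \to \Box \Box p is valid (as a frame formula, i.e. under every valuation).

(F2), (F4)

Frame correspondent (Sahlqvist): \forall x \forall y \forall z (Rxy \wedge Ryz \to Rxz) — i.e. transitivity.
(F1): fails — R31 and R12 but not R32.
(F2): condition met.
(F3): fails — Rw3w1 and Rw1w3 but not Rw3w3.
(F4): condition met.
Valid on: (F2), (F4).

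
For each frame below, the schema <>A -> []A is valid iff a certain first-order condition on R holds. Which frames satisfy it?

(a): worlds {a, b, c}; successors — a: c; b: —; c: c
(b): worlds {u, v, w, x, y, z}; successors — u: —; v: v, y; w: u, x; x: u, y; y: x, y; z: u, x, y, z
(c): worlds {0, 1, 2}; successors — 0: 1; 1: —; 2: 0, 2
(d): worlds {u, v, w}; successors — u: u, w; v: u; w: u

This is the axiom for partial functionality; its first-order frame correspondent is forall x forall y forall z (Rxy & Rxz -> y = z).
(a): condition met.
(b): fails — v sees both v and y.
(c): fails — 2 sees both 0 and 2.
(d): fails — u sees both u and w.
Valid on: (a).

(a)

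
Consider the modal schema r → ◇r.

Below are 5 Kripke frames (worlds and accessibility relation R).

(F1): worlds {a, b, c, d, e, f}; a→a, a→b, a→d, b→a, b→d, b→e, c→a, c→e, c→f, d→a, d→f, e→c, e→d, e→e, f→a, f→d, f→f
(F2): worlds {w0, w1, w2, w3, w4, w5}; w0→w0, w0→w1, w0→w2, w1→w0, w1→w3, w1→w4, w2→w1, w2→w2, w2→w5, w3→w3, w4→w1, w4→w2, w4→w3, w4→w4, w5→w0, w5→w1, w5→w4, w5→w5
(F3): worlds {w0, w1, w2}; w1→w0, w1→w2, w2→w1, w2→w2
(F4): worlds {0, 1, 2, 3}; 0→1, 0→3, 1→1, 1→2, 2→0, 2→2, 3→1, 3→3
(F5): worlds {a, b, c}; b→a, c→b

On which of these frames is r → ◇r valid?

The schema corresponds to reflexivity: ∀x Rxx.
(F1): fails — world b does not see itself.
(F2): fails — world w1 does not see itself.
(F3): fails — world w0 does not see itself.
(F4): fails — world 0 does not see itself.
(F5): fails — world a does not see itself.
Valid on no frame.

none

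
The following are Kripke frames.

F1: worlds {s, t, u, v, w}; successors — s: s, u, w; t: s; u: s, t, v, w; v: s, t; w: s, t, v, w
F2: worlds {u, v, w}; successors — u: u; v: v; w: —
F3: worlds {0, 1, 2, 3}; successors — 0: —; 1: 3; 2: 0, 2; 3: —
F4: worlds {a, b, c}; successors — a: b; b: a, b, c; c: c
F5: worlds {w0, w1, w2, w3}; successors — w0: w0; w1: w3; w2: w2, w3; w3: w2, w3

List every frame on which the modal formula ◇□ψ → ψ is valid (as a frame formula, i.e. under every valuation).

F2

This is the axiom for symmetry; its first-order frame correspondent is ∀x ∀y (Rxy → Ryx).
F1: fails — Ruv but not Rvu.
F2: condition met.
F3: fails — R20 but not R02.
F4: fails — Rbc but not Rcb.
F5: fails — Rw1w3 but not Rw3w1.
Valid on: F2.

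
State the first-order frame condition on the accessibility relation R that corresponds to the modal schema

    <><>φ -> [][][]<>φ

This is a Sahlqvist (Geach-type) schema ◇^2□^0φ → □^3◇^1φ.
Minimal-valuation argument: fix x; take any y with xR^2y and any z with xR^3z. Set V(φ) to the set of worlds R-reachable from y in exactly 0 steps. Then □^0φ holds at y, so the antecedent holds at x; validity forces ◇^1φ at z, giving a w with zR^1w and yR^0w.
First-order correspondent: forall x forall y forall z ((x R^2 y & x R^3 z) -> exists w (y = w & zRw)).

forall x forall y forall z ((x R^2 y & x R^3 z) -> exists w (y = w & zRw))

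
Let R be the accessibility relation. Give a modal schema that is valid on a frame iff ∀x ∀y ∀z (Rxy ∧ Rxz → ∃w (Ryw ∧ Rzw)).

◇□ψ → □◇ψ

The condition is convergence. The .2 schema ◇□ψ → □◇ψ defines it.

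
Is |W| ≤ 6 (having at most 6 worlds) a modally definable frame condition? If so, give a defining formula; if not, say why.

If a class were modally definable it would be closed under disjoint unions (Goldblatt–Thomason).
Any modal formula valid on each of 7 disjoint one-world frames is valid on their disjoint union (validity is preserved under disjoint unions). Each one-world frame has |W|=1≤6, but the union has |W|=7.
So the class is not modally definable.

Not modally definable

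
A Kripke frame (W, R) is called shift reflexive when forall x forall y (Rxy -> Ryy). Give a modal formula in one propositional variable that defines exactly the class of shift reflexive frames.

□(□r → r)

A defining formula is □(□r → r) (the T□ axiom).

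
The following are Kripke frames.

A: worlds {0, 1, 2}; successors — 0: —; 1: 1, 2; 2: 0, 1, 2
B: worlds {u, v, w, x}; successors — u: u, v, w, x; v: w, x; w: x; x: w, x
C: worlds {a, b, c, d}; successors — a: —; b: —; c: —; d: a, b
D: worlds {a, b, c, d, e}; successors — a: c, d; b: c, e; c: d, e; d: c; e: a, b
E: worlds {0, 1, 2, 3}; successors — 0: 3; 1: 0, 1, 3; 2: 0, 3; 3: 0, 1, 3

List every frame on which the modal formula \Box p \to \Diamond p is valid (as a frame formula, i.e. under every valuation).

The schema corresponds to seriality: \forall x \exists y Rxy.
A: fails — world 0 has no successor.
B: satisfies the condition.
C: fails — world a has no successor.
D: satisfies the condition.
E: satisfies the condition.
Valid on: B, D, E.

B, D, E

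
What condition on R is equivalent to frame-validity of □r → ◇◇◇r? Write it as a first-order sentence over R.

∀x ∃w (xRw ∧ xR³w)

This is a Sahlqvist (Geach-type) schema ◇^0□^1r → □^0◇^3r.
First-order correspondent: ∀x ∃w (xRw ∧ xR³w).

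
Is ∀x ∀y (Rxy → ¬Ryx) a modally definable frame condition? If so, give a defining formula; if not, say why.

Not definable by any modal formula

If a class were modally definable it would be closed under surjective bounded morphisms (Goldblatt–Thomason).
The 4-cycle (worlds w0,w1,w2,w3 with w0→w1→w2→w3→w0) is asymmetric. Mapping every world to a single reflexive point • is a surjective bounded morphism, and the reflexive point is not asymmetric (R•• but asymmetry requires ¬R••).
Hence asymmetry is not modally definable.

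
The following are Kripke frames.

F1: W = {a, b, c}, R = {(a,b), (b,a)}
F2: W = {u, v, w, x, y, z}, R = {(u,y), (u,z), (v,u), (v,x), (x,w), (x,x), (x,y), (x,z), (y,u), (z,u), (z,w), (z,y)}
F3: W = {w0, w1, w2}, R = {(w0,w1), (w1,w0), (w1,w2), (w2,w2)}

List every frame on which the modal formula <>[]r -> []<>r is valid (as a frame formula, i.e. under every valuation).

F1

The schema corresponds to convergence: forall x forall y forall z (Rxy & Rxz -> exists w (Ryw & Rzw)).
F1: holds.
F2: fails — Rxw and Rxw but w and w have no common successor.
F3: fails — Rw1w2 and Rw1w0 but w2 and w0 have no common successor.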